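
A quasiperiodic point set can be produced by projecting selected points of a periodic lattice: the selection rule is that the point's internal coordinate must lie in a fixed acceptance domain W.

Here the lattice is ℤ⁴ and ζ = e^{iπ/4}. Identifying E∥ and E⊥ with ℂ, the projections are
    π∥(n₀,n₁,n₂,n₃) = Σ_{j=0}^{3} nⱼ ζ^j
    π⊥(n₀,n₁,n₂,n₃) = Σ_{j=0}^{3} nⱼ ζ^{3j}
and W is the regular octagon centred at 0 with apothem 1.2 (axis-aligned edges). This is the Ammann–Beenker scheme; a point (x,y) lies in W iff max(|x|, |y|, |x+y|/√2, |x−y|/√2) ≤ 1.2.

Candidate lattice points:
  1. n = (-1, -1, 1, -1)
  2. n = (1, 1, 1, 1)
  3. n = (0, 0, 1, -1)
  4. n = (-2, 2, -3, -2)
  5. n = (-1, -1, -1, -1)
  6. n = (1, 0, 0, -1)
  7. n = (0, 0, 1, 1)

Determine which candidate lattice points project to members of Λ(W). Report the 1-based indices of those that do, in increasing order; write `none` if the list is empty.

2, 5, 6, 7

π⊥(n) = n₀ + n₁ζ³ + n₂ζ⁶ + n₃ζ⁹ where ζ = e^{iπ/4}.
#1 (-1, -1, 1, -1): internal (-1.0000, -2.4142); octagon support 2.4142 vs apothem 1.2 → ∉ W
#2 (1, 1, 1, 1): internal (1.0000, 0.4142); octagon support 1.0000 vs apothem 1.2 → ∈ W
#3 (0, 0, 1, -1): internal (-0.7071, -1.7071); octagon support 1.7071 vs apothem 1.2 → ∉ W
#4 (-2, 2, -3, -2): internal (-4.8284, 3.0000); octagon support 5.5355 vs apothem 1.2 → ∉ W
#5 (-1, -1, -1, -1): internal (-1.0000, -0.4142); octagon support 1.0000 vs apothem 1.2 → ∈ W
#6 (1, 0, 0, -1): internal (0.2929, -0.7071); octagon support 0.7071 vs apothem 1.2 → ∈ W
#7 (0, 0, 1, 1): internal (0.7071, -0.2929); octagon support 0.7071 vs apothem 1.2 → ∈ W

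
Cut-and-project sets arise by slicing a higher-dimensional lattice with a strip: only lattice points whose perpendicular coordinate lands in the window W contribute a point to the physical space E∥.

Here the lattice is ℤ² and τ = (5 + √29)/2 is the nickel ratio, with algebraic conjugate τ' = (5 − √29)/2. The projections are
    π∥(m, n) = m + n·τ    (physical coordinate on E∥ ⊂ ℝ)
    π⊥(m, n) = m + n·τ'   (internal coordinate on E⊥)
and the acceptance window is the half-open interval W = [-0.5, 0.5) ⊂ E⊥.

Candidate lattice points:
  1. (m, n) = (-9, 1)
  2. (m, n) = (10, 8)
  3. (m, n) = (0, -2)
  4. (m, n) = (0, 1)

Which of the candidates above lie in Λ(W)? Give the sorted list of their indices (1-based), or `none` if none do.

Compute τ' = (5−√29)/2 = -0.19258, so π⊥(m,n) = m -0.19258·n.
[1] lift (-9,1): star map gives -9.19258; window check -0.5 ≤ -9.19258 < 0.5 is false → out
[2] lift (10,8): star map gives 8.45934; window check -0.5 ≤ 8.45934 < 0.5 is false → out
[3] lift (0,-2): star map gives 0.38516; window check -0.5 ≤ 0.38516 < 0.5 is true → IN Λ
[4] lift (0,1): star map gives -0.19258; window check -0.5 ≤ -0.19258 < 0.5 is true → IN Λ

3, 4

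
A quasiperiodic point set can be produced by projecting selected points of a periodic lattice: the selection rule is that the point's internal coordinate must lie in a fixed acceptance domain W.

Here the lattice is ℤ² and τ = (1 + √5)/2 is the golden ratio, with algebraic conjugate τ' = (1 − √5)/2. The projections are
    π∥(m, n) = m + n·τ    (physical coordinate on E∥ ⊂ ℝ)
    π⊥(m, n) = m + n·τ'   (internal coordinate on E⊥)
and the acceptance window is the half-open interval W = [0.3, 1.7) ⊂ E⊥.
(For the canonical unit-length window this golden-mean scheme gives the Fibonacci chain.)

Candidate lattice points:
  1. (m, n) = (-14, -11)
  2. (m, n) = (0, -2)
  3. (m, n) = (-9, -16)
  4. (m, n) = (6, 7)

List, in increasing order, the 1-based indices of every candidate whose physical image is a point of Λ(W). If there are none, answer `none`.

2, 3, 4

Numerically τ ≈ 1.6180 and τ' = −1/τ ≈ -0.6180.
candidate 1: (m,n)=(-14,-11) → π∥ = -14-11·τ ≈ -31.7984, π⊥ = -14-11·τ' ≈ -7.2016 ∉ [0.3, 1.7) ⇒ out
candidate 2: (m,n)=(0,-2) → π∥ = 0-2·τ ≈ -3.2361, π⊥ = 0-2·τ' ≈ 1.2361 ∈ [0.3, 1.7) ⇒ IN Λ
candidate 3: (m,n)=(-9,-16) → π∥ = -9-16·τ ≈ -34.8885, π⊥ = -9-16·τ' ≈ 0.8885 ∈ [0.3, 1.7) ⇒ IN Λ
candidate 4: (m,n)=(6,7) → π∥ = 6+7·τ ≈ 17.3262, π⊥ = 6+7·τ' ≈ 1.6738 ∈ [0.3, 1.7) ⇒ IN Λ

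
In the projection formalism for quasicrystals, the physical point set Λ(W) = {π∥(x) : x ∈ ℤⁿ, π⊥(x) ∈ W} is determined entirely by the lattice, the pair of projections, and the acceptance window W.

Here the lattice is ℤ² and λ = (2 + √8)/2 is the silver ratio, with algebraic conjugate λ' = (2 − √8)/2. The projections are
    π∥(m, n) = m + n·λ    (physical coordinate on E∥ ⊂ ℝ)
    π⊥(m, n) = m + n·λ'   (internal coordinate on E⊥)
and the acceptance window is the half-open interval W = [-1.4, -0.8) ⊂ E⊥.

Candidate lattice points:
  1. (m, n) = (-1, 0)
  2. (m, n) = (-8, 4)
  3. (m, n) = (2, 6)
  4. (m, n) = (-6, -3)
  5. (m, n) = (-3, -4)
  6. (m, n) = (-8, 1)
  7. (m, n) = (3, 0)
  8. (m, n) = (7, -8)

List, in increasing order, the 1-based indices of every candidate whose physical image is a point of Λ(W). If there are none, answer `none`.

1, 5

Numerically λ ≈ 2.41421 and λ' = −1/λ ≈ -0.41421.
#1 (-1,0): internal coord -1 + (0)·λ' = -1.00000; -1.00000 ∈ [-1.4, -0.8) → IN Λ
#2 (-8,4): internal coord -8 + (4)·λ' = -9.65685; -9.65685 ∉ [-1.4, -0.8) → out
#3 (2,6): internal coord 2 + (6)·λ' = -0.48528; -0.48528 ∉ [-1.4, -0.8) → out
#4 (-6,-3): internal coord -6 + (-3)·λ' = -4.75736; -4.75736 ∉ [-1.4, -0.8) → out
#5 (-3,-4): internal coord -3 + (-4)·λ' = -1.34315; -1.34315 ∈ [-1.4, -0.8) → IN Λ
#6 (-8,1): internal coord -8 + (1)·λ' = -8.41421; -8.41421 ∉ [-1.4, -0.8) → out
#7 (3,0): internal coord 3 + (0)·λ' = +3.00000; +3.00000 ∉ [-1.4, -0.8) → out
#8 (7,-8): internal coord 7 + (-8)·λ' = +10.31371; +10.31371 ∉ [-1.4, -0.8) → out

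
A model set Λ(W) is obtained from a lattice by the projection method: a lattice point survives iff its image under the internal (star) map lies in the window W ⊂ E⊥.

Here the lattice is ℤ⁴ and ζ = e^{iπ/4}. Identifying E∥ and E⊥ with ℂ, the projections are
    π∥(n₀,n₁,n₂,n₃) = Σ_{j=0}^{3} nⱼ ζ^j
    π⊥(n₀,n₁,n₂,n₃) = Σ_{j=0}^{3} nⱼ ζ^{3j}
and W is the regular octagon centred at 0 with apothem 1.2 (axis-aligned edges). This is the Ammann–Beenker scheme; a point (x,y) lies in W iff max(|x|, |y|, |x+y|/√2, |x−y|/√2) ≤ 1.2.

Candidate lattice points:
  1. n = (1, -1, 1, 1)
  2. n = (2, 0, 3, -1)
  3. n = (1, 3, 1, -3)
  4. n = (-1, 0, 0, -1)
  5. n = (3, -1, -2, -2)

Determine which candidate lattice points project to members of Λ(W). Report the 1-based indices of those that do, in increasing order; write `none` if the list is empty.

With ζ = e^{iπ/4} the internal vectors are ζ^0,ζ^3,ζ^6,ζ^9.
candidate 1: n = (1, -1, 1, 1) → π⊥ ≈ (+2.414214, -1.000000); max(|x|,|y|,|x±y|/√2) = 2.414214 > 1.2 ⇒ ∉ W
candidate 2: n = (2, 0, 3, -1) → π⊥ ≈ (+1.292893, -3.707107); max(|x|,|y|,|x±y|/√2) = 3.707107 > 1.2 ⇒ ∉ W
candidate 3: n = (1, 3, 1, -3) → π⊥ ≈ (-3.242641, -1.000000); max(|x|,|y|,|x±y|/√2) = 3.242641 > 1.2 ⇒ ∉ W
candidate 4: n = (-1, 0, 0, -1) → π⊥ ≈ (-1.707107, -0.707107); max(|x|,|y|,|x±y|/√2) = 1.707107 > 1.2 ⇒ ∉ W
candidate 5: n = (3, -1, -2, -2) → π⊥ ≈ (+2.292893, -0.121320); max(|x|,|y|,|x±y|/√2) = 2.292893 > 1.2 ⇒ ∉ W

none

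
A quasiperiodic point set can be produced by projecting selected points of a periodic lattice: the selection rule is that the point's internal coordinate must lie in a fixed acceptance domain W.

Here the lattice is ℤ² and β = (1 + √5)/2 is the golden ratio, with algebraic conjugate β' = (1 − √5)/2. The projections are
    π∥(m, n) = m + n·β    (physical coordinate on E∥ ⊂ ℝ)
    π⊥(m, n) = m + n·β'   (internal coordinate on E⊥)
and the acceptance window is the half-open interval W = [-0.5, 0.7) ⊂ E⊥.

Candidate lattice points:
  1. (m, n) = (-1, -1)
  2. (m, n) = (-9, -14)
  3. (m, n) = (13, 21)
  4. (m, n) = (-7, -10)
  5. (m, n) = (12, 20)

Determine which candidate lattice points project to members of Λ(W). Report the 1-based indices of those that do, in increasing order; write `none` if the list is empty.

Numerically β ≈ 1.61803 and β' = −1/β ≈ -0.61803.
candidate 1: (m,n)=(-1,-1) → π∥ = -1-1·β ≈ -2.61803, π⊥ = -1-1·β' ≈ -0.38197 ∈ [-0.5, 0.7) ⇒ IN Λ
candidate 2: (m,n)=(-9,-14) → π∥ = -9-14·β ≈ -31.65248, π⊥ = -9-14·β' ≈ -0.34752 ∈ [-0.5, 0.7) ⇒ IN Λ
candidate 3: (m,n)=(13,21) → π∥ = 13+21·β ≈ 46.97871, π⊥ = 13+21·β' ≈ 0.02129 ∈ [-0.5, 0.7) ⇒ IN Λ
candidate 4: (m,n)=(-7,-10) → π∥ = -7-10·β ≈ -23.18034, π⊥ = -7-10·β' ≈ -0.81966 ∉ [-0.5, 0.7) ⇒ out
candidate 5: (m,n)=(12,20) → π∥ = 12+20·β ≈ 44.36068, π⊥ = 12+20·β' ≈ -0.36068 ∈ [-0.5, 0.7) ⇒ IN Λ

1, 2, 3, 5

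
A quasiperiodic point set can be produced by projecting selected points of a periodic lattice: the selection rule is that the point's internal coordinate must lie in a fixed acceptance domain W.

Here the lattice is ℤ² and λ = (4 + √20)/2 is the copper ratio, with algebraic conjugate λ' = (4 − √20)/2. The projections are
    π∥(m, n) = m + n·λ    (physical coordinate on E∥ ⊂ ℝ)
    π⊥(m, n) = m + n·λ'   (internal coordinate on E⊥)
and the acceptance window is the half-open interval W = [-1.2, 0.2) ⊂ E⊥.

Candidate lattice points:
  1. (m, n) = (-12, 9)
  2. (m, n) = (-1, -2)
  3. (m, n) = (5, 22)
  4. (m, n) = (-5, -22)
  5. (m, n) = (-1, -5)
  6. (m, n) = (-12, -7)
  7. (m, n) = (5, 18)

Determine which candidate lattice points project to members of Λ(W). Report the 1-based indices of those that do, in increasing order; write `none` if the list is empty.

Compute λ' = (4−√20)/2 = -0.2361, so π⊥(m,n) = m -0.2361·n.
#1 (-12,9): internal coord -12 + (9)·λ' = -14.1246; -14.1246 ∉ [-1.2, 0.2) → out
#2 (-1,-2): internal coord -1 + (-2)·λ' = -0.5279; -0.5279 ∈ [-1.2, 0.2) → IN Λ
#3 (5,22): internal coord 5 + (22)·λ' = -0.1935; -0.1935 ∈ [-1.2, 0.2) → IN Λ
#4 (-5,-22): internal coord -5 + (-22)·λ' = +0.1935; +0.1935 ∈ [-1.2, 0.2) → IN Λ
#5 (-1,-5): internal coord -1 + (-5)·λ' = +0.1803; +0.1803 ∈ [-1.2, 0.2) → IN Λ
#6 (-12,-7): internal coord -12 + (-7)·λ' = -10.3475; -10.3475 ∉ [-1.2, 0.2) → out
#7 (5,18): internal coord 5 + (18)·λ' = +0.7508; +0.7508 ∉ [-1.2, 0.2) → out

2, 3, 4, 5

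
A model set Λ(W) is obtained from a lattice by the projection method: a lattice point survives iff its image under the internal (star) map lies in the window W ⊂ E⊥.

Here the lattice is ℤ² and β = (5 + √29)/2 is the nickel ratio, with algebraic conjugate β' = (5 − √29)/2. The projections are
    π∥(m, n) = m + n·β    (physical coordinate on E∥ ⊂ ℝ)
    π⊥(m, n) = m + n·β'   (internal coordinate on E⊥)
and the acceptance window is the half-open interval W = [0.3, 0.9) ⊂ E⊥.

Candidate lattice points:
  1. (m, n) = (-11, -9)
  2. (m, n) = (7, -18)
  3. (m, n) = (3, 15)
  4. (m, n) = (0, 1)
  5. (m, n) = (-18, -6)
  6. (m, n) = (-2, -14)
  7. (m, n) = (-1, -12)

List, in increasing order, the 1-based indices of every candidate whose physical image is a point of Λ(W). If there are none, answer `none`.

Compute β' = (5−√29)/2 = -0.192582, so π⊥(m,n) = m -0.192582·n.
#1 (-11,-9): internal coord -11 + (-9)·β' = -9.266758; -9.266758 ∉ [0.3, 0.9) → out
#2 (7,-18): internal coord 7 + (-18)·β' = +10.466483; +10.466483 ∉ [0.3, 0.9) → out
#3 (3,15): internal coord 3 + (15)·β' = +0.111264; +0.111264 ∉ [0.3, 0.9) → out
#4 (0,1): internal coord 0 + (1)·β' = -0.192582; -0.192582 ∉ [0.3, 0.9) → out
#5 (-18,-6): internal coord -18 + (-6)·β' = -16.844506; -16.844506 ∉ [0.3, 0.9) → out
#6 (-2,-14): internal coord -2 + (-14)·β' = +0.696154; +0.696154 ∈ [0.3, 0.9) → IN Λ
#7 (-1,-12): internal coord -1 + (-12)·β' = +1.310989; +1.310989 ∉ [0.3, 0.9) → out

6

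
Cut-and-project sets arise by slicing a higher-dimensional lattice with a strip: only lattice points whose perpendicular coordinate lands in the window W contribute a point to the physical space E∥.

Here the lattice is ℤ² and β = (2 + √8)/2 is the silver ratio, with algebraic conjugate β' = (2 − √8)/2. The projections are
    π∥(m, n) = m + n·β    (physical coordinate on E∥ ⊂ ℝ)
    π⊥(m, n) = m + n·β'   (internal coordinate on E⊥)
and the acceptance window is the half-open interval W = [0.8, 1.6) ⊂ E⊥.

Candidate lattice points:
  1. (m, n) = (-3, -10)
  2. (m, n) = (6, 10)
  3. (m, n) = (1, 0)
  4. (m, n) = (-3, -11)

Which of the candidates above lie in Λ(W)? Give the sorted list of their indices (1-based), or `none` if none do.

β' = (2−√8)/2 ≈ -0.414214.
#1 (-3,-10): internal coord -3 + (-10)·β' = +1.142136; +1.142136 ∈ [0.8, 1.6) → IN Λ
#2 (6,10): internal coord 6 + (10)·β' = +1.857864; +1.857864 ∉ [0.8, 1.6) → out
#3 (1,0): internal coord 1 + (0)·β' = +1.000000; +1.000000 ∈ [0.8, 1.6) → IN Λ
#4 (-3,-11): internal coord -3 + (-11)·β' = +1.556349; +1.556349 ∈ [0.8, 1.6) → IN Λ

1, 3, 4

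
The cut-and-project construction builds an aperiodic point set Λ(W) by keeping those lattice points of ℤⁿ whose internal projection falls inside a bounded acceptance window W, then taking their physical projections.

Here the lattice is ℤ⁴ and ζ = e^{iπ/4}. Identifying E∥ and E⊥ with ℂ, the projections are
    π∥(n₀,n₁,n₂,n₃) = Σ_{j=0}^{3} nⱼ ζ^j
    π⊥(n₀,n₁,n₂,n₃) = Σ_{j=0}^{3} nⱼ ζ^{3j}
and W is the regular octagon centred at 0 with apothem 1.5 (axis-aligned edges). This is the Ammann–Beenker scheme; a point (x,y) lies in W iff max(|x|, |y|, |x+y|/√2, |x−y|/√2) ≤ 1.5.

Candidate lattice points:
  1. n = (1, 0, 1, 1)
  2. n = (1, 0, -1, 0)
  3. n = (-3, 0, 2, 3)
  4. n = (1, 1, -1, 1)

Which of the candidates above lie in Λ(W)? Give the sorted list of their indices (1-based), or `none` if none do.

Internal map: ζ^{3j} for j=0..3 gives (1,0), (−√2/2,√2/2), (0,−1), (√2/2,√2/2).
candidate 1: n = (1, 0, 1, 1) → π⊥ ≈ (+1.7071, -0.2929); max(|x|,|y|,|x±y|/√2) = 1.7071 > 1.5 ⇒ ∉ W
candidate 2: n = (1, 0, -1, 0) → π⊥ ≈ (+1.0000, +1.0000); max(|x|,|y|,|x±y|/√2) = 1.4142 ≤ 1.5 ⇒ ∈ W
candidate 3: n = (-3, 0, 2, 3) → π⊥ ≈ (-0.8787, +0.1213); max(|x|,|y|,|x±y|/√2) = 0.8787 ≤ 1.5 ⇒ ∈ W
candidate 4: n = (1, 1, -1, 1) → π⊥ ≈ (+1.0000, +2.4142); max(|x|,|y|,|x±y|/√2) = 2.4142 > 1.5 ⇒ ∉ W

2, 3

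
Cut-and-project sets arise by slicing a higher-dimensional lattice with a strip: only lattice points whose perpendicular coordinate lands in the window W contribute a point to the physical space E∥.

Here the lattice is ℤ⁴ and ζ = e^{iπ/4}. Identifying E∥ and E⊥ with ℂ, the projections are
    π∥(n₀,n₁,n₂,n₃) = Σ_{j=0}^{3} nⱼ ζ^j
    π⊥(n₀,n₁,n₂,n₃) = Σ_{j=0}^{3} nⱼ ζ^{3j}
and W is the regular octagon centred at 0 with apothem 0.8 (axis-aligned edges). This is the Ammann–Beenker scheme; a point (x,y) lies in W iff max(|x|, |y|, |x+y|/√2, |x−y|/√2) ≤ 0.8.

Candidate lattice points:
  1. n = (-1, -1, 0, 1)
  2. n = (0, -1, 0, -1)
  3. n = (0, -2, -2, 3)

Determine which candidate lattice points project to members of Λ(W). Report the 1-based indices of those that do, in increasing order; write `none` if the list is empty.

1

Internal map: ζ^{3j} for j=0..3 gives (1,0), (−√2/2,√2/2), (0,−1), (√2/2,√2/2).
#1 (-1, -1, 0, 1): internal (0.41421, 0.00000); octagon support 0.41421 vs apothem 0.8 → ∈ W
#2 (0, -1, 0, -1): internal (0.00000, -1.41421); octagon support 1.41421 vs apothem 0.8 → ∉ W
#3 (0, -2, -2, 3): internal (3.53553, 2.70711); octagon support 4.41421 vs apothem 0.8 → ∉ W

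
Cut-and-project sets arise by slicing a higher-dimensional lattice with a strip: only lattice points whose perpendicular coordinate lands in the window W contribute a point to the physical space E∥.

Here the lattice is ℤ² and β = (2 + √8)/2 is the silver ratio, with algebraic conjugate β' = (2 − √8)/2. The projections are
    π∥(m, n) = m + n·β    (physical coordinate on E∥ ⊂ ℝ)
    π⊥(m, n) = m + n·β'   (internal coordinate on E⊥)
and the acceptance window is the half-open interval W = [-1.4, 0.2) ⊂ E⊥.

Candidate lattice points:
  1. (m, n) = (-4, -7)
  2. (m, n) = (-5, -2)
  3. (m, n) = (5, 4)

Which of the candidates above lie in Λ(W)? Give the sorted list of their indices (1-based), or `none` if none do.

1

Compute β' = (2−√8)/2 = -0.4142, so π⊥(m,n) = m -0.4142·n.
#1 (-4,-7): internal coord -4 + (-7)·β' = -1.1005; -1.1005 ∈ [-1.4, 0.2) → IN Λ
#2 (-5,-2): internal coord -5 + (-2)·β' = -4.1716; -4.1716 ∉ [-1.4, 0.2) → out
#3 (5,4): internal coord 5 + (4)·β' = +3.3431; +3.3431 ∉ [-1.4, 0.2) → out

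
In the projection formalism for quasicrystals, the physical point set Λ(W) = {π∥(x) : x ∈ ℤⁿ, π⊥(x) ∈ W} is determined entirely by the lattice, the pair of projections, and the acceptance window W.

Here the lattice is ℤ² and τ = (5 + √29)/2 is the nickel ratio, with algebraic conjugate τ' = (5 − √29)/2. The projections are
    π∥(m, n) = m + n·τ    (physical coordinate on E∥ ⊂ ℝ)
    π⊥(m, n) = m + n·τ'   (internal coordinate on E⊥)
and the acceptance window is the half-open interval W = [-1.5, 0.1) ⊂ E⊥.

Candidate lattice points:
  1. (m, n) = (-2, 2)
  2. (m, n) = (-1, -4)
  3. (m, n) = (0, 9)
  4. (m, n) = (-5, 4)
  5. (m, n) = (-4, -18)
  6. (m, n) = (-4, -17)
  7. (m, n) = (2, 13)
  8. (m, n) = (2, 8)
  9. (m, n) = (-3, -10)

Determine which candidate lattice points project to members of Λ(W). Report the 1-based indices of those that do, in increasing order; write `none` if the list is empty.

2, 5, 6, 7, 9

τ' = (5−√29)/2 ≈ -0.19258.
candidate 1: (m,n)=(-2,2) → π∥ = -2+2·τ ≈ 8.38516, π⊥ = -2+2·τ' ≈ -2.38516 ∉ [-1.5, 0.1) ⇒ out
candidate 2: (m,n)=(-1,-4) → π∥ = -1-4·τ ≈ -21.77033, π⊥ = -1-4·τ' ≈ -0.22967 ∈ [-1.5, 0.1) ⇒ IN Λ
candidate 3: (m,n)=(0,9) → π∥ = 0+9·τ ≈ 46.73324, π⊥ = 0+9·τ' ≈ -1.73324 ∉ [-1.5, 0.1) ⇒ out
candidate 4: (m,n)=(-5,4) → π∥ = -5+4·τ ≈ 15.77033, π⊥ = -5+4·τ' ≈ -5.77033 ∉ [-1.5, 0.1) ⇒ out
candidate 5: (m,n)=(-4,-18) → π∥ = -4-18·τ ≈ -97.46648, π⊥ = -4-18·τ' ≈ -0.53352 ∈ [-1.5, 0.1) ⇒ IN Λ
candidate 6: (m,n)=(-4,-17) → π∥ = -4-17·τ ≈ -92.27390, π⊥ = -4-17·τ' ≈ -0.72610 ∈ [-1.5, 0.1) ⇒ IN Λ
candidate 7: (m,n)=(2,13) → π∥ = 2+13·τ ≈ 69.50357, π⊥ = 2+13·τ' ≈ -0.50357 ∈ [-1.5, 0.1) ⇒ IN Λ
candidate 8: (m,n)=(2,8) → π∥ = 2+8·τ ≈ 43.54066, π⊥ = 2+8·τ' ≈ 0.45934 ∉ [-1.5, 0.1) ⇒ out
candidate 9: (m,n)=(-3,-10) → π∥ = -3-10·τ ≈ -54.92582, π⊥ = -3-10·τ' ≈ -1.07418 ∈ [-1.5, 0.1) ⇒ IN Λ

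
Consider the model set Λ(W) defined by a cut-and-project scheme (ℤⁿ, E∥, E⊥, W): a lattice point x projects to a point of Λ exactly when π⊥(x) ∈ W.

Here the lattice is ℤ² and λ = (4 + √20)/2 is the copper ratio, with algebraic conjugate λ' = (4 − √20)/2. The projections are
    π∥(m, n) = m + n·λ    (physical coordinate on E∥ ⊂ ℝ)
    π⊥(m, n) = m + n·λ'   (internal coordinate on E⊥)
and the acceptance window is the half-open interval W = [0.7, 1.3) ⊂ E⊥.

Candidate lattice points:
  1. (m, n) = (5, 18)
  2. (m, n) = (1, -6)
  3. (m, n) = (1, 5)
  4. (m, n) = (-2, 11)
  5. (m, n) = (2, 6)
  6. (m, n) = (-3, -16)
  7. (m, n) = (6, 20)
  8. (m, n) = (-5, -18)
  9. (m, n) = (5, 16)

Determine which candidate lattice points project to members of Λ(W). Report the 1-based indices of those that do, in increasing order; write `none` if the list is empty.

Numerically λ ≈ 4.236068 and λ' = −1/λ ≈ -0.236068.
#1 (5,18): internal coord 5 + (18)·λ' = +0.750776; +0.750776 ∈ [0.7, 1.3) → IN Λ
#2 (1,-6): internal coord 1 + (-6)·λ' = +2.416408; +2.416408 ∉ [0.7, 1.3) → out
#3 (1,5): internal coord 1 + (5)·λ' = -0.180340; -0.180340 ∉ [0.7, 1.3) → out
#4 (-2,11): internal coord -2 + (11)·λ' = -4.596748; -4.596748 ∉ [0.7, 1.3) → out
#5 (2,6): internal coord 2 + (6)·λ' = +0.583592; +0.583592 ∉ [0.7, 1.3) → out
#6 (-3,-16): internal coord -3 + (-16)·λ' = +0.777088; +0.777088 ∈ [0.7, 1.3) → IN Λ
#7 (6,20): internal coord 6 + (20)·λ' = +1.278640; +1.278640 ∈ [0.7, 1.3) → IN Λ
#8 (-5,-18): internal coord -5 + (-18)·λ' = -0.750776; -0.750776 ∉ [0.7, 1.3) → out
#9 (5,16): internal coord 5 + (16)·λ' = +1.222912; +1.222912 ∈ [0.7, 1.3) → IN Λ

1, 6, 7, 9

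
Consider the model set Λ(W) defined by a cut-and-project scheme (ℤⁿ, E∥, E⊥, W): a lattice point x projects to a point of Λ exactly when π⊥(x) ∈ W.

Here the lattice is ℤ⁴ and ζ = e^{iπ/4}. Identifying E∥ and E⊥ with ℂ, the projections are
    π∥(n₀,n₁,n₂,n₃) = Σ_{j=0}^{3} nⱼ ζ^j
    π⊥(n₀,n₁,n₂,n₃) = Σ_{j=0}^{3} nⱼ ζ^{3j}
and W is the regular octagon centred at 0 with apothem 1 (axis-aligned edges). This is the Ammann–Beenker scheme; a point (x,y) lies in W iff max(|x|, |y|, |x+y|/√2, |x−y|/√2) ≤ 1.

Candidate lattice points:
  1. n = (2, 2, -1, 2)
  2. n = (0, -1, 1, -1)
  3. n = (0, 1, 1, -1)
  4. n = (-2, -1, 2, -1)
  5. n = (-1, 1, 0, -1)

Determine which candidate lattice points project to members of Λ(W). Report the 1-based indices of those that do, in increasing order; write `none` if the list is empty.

none

π⊥(n) = n₀ + n₁ζ³ + n₂ζ⁶ + n₃ζ⁹ where ζ = e^{iπ/4}.
#1 (2, 2, -1, 2): internal (2.0000, 3.8284); octagon support 4.1213 vs apothem 1 → ∉ W
#2 (0, -1, 1, -1): internal (0.0000, -2.4142); octagon support 2.4142 vs apothem 1 → ∉ W
#3 (0, 1, 1, -1): internal (-1.4142, -1.0000); octagon support 1.7071 vs apothem 1 → ∉ W
#4 (-2, -1, 2, -1): internal (-2.0000, -3.4142); octagon support 3.8284 vs apothem 1 → ∉ W
#5 (-1, 1, 0, -1): internal (-2.4142, 0.0000); octagon support 2.4142 vs apothem 1 → ∉ W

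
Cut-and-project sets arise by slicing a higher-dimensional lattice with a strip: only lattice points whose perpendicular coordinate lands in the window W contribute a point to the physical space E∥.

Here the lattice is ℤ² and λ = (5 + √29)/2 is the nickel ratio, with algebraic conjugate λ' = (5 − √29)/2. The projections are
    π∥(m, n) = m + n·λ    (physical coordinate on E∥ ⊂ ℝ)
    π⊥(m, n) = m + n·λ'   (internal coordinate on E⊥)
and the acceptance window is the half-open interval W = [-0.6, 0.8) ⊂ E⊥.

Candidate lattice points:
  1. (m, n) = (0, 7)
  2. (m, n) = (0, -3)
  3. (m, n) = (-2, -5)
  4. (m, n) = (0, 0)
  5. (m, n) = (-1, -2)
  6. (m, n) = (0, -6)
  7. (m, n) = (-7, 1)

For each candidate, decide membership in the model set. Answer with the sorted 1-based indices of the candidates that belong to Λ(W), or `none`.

2, 4

λ' = (5−√29)/2 ≈ -0.192582.
candidate 1: (m,n)=(0,7) → π∥ = 0+7·λ ≈ 36.348077, π⊥ = 0+7·λ' ≈ -1.348077 ∉ [-0.6, 0.8) ⇒ out
candidate 2: (m,n)=(0,-3) → π∥ = 0-3·λ ≈ -15.577747, π⊥ = 0-3·λ' ≈ 0.577747 ∈ [-0.6, 0.8) ⇒ IN Λ
candidate 3: (m,n)=(-2,-5) → π∥ = -2-5·λ ≈ -27.962912, π⊥ = -2-5·λ' ≈ -1.037088 ∉ [-0.6, 0.8) ⇒ out
candidate 4: (m,n)=(0,0) → π∥ = 0+0·λ ≈ 0.000000, π⊥ = 0+0·λ' ≈ 0.000000 ∈ [-0.6, 0.8) ⇒ IN Λ
candidate 5: (m,n)=(-1,-2) → π∥ = -1-2·λ ≈ -11.385165, π⊥ = -1-2·λ' ≈ -0.614835 ∉ [-0.6, 0.8) ⇒ out
candidate 6: (m,n)=(0,-6) → π∥ = 0-6·λ ≈ -31.155494, π⊥ = 0-6·λ' ≈ 1.155494 ∉ [-0.6, 0.8) ⇒ out
candidate 7: (m,n)=(-7,1) → π∥ = -7+1·λ ≈ -1.807418, π⊥ = -7+1·λ' ≈ -7.192582 ∉ [-0.6, 0.8) ⇒ out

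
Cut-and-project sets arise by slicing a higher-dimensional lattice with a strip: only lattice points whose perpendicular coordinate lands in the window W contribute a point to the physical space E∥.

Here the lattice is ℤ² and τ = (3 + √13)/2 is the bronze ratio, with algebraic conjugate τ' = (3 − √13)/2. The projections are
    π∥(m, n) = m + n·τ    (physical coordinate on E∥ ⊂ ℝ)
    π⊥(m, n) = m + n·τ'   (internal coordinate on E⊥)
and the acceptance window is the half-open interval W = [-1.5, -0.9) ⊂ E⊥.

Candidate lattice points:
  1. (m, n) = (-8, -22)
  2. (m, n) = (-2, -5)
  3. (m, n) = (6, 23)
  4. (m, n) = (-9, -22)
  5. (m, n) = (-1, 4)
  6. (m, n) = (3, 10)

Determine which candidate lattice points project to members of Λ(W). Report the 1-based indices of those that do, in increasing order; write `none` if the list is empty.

Compute τ' = (3−√13)/2 = -0.30278, so π⊥(m,n) = m -0.30278·n.
candidate 1: (m,n)=(-8,-22) → π∥ = -8-22·τ ≈ -80.66106, π⊥ = -8-22·τ' ≈ -1.33894 ∈ [-1.5, -0.9) ⇒ IN Λ
candidate 2: (m,n)=(-2,-5) → π∥ = -2-5·τ ≈ -18.51388, π⊥ = -2-5·τ' ≈ -0.48612 ∉ [-1.5, -0.9) ⇒ out
candidate 3: (m,n)=(6,23) → π∥ = 6+23·τ ≈ 81.96384, π⊥ = 6+23·τ' ≈ -0.96384 ∈ [-1.5, -0.9) ⇒ IN Λ
candidate 4: (m,n)=(-9,-22) → π∥ = -9-22·τ ≈ -81.66106, π⊥ = -9-22·τ' ≈ -2.33894 ∉ [-1.5, -0.9) ⇒ out
candidate 5: (m,n)=(-1,4) → π∥ = -1+4·τ ≈ 12.21110, π⊥ = -1+4·τ' ≈ -2.21110 ∉ [-1.5, -0.9) ⇒ out
candidate 6: (m,n)=(3,10) → π∥ = 3+10·τ ≈ 36.02776, π⊥ = 3+10·τ' ≈ -0.02776 ∉ [-1.5, -0.9) ⇒ out

1, 3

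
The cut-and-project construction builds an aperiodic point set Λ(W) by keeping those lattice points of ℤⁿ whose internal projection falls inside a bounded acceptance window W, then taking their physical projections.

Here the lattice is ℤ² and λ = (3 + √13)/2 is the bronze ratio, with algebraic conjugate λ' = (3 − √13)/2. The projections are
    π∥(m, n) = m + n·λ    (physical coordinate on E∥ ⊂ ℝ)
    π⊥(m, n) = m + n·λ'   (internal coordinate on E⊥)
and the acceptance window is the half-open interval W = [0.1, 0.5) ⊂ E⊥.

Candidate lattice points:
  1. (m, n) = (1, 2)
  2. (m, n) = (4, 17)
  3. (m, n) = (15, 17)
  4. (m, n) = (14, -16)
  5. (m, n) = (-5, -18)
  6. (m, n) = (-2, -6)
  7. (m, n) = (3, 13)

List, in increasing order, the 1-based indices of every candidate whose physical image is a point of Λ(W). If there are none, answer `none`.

Numerically λ ≈ 3.3028 and λ' = −1/λ ≈ -0.3028.
candidate 1: (m,n)=(1,2) → π∥ = 1+2·λ ≈ 7.6056, π⊥ = 1+2·λ' ≈ 0.3944 ∈ [0.1, 0.5) ⇒ IN Λ
candidate 2: (m,n)=(4,17) → π∥ = 4+17·λ ≈ 60.1472, π⊥ = 4+17·λ' ≈ -1.1472 ∉ [0.1, 0.5) ⇒ out
candidate 3: (m,n)=(15,17) → π∥ = 15+17·λ ≈ 71.1472, π⊥ = 15+17·λ' ≈ 9.8528 ∉ [0.1, 0.5) ⇒ out
candidate 4: (m,n)=(14,-16) → π∥ = 14-16·λ ≈ -38.8444, π⊥ = 14-16·λ' ≈ 18.8444 ∉ [0.1, 0.5) ⇒ out
candidate 5: (m,n)=(-5,-18) → π∥ = -5-18·λ ≈ -64.4500, π⊥ = -5-18·λ' ≈ 0.4500 ∈ [0.1, 0.5) ⇒ IN Λ
candidate 6: (m,n)=(-2,-6) → π∥ = -2-6·λ ≈ -21.8167, π⊥ = -2-6·λ' ≈ -0.1833 ∉ [0.1, 0.5) ⇒ out
candidate 7: (m,n)=(3,13) → π∥ = 3+13·λ ≈ 45.9361, π⊥ = 3+13·λ' ≈ -0.9361 ∉ [0.1, 0.5) ⇒ out

1, 5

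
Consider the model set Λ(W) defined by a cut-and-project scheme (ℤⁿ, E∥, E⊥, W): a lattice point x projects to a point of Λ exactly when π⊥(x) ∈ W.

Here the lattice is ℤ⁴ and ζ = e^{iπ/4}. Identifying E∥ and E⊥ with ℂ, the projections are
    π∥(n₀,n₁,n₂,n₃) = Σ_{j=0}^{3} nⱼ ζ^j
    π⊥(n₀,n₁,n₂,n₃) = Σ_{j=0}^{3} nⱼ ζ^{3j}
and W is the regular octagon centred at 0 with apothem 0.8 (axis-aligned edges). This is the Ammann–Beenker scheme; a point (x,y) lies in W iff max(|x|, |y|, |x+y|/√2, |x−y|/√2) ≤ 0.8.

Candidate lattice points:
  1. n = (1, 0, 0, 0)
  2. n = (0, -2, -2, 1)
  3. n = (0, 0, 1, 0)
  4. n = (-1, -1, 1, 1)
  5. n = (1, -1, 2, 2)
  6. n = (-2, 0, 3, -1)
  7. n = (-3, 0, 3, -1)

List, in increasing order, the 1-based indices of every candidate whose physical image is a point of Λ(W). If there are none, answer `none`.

none

With ζ = e^{iπ/4} the internal vectors are ζ^0,ζ^3,ζ^6,ζ^9.
#1 (1, 0, 0, 0): internal (1.000000, 0.000000); octagon support 1.000000 vs apothem 0.8 → ∉ W
#2 (0, -2, -2, 1): internal (2.121320, 1.292893); octagon support 2.414214 vs apothem 0.8 → ∉ W
#3 (0, 0, 1, 0): internal (0.000000, -1.000000); octagon support 1.000000 vs apothem 0.8 → ∉ W
#4 (-1, -1, 1, 1): internal (0.414214, -1.000000); octagon support 1.000000 vs apothem 0.8 → ∉ W
#5 (1, -1, 2, 2): internal (3.121320, -1.292893); octagon support 3.121320 vs apothem 0.8 → ∉ W
#6 (-2, 0, 3, -1): internal (-2.707107, -3.707107); octagon support 4.535534 vs apothem 0.8 → ∉ W
#7 (-3, 0, 3, -1): internal (-3.707107, -3.707107); octagon support 5.242641 vs apothem 0.8 → ∉ W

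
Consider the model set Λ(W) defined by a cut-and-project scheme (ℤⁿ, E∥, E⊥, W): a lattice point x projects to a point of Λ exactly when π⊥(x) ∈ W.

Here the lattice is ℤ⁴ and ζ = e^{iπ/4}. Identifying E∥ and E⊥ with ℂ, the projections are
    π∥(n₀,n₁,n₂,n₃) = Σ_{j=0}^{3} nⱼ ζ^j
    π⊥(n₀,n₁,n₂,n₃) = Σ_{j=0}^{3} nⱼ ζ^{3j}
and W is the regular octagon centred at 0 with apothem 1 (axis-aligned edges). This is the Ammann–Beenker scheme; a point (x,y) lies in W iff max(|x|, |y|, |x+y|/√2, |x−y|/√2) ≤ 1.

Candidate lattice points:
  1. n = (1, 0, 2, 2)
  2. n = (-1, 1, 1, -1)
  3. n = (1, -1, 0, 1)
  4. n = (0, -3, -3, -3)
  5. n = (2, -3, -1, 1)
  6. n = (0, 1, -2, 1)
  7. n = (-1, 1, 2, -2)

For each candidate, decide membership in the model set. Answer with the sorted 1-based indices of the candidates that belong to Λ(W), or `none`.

none

π⊥(n) = n₀ + n₁ζ³ + n₂ζ⁶ + n₃ζ⁹ where ζ = e^{iπ/4}.
candidate 1: n = (1, 0, 2, 2) → π⊥ ≈ (+2.414214, -0.585786); max(|x|,|y|,|x±y|/√2) = 2.414214 > 1 ⇒ ∉ W
candidate 2: n = (-1, 1, 1, -1) → π⊥ ≈ (-2.414214, -1.000000); max(|x|,|y|,|x±y|/√2) = 2.414214 > 1 ⇒ ∉ W
candidate 3: n = (1, -1, 0, 1) → π⊥ ≈ (+2.414214, +0.000000); max(|x|,|y|,|x±y|/√2) = 2.414214 > 1 ⇒ ∉ W
candidate 4: n = (0, -3, -3, -3) → π⊥ ≈ (+0.000000, -1.242641); max(|x|,|y|,|x±y|/√2) = 1.242641 > 1 ⇒ ∉ W
candidate 5: n = (2, -3, -1, 1) → π⊥ ≈ (+4.828427, -0.414214); max(|x|,|y|,|x±y|/√2) = 4.828427 > 1 ⇒ ∉ W
candidate 6: n = (0, 1, -2, 1) → π⊥ ≈ (+0.000000, +3.414214); max(|x|,|y|,|x±y|/√2) = 3.414214 > 1 ⇒ ∉ W
candidate 7: n = (-1, 1, 2, -2) → π⊥ ≈ (-3.121320, -2.707107); max(|x|,|y|,|x±y|/√2) = 4.121320 > 1 ⇒ ∉ W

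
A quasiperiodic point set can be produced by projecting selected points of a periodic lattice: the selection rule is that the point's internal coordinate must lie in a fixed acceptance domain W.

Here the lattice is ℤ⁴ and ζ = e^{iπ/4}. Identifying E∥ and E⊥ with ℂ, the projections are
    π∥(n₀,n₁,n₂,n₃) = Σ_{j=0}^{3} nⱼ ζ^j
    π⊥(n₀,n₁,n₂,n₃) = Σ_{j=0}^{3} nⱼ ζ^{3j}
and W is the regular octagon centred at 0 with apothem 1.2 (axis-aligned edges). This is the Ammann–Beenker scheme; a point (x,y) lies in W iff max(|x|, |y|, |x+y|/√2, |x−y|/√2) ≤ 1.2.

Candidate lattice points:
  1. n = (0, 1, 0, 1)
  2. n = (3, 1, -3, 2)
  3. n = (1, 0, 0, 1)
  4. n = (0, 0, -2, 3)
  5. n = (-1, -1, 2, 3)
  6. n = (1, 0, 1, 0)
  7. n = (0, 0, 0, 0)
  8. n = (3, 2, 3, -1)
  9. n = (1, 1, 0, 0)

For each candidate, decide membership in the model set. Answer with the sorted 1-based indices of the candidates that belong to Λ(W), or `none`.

7, 9

With ζ = e^{iπ/4} the internal vectors are ζ^0,ζ^3,ζ^6,ζ^9.
#1 (0, 1, 0, 1): internal (0.0000, 1.4142); octagon support 1.4142 vs apothem 1.2 → ∉ W
#2 (3, 1, -3, 2): internal (3.7071, 5.1213); octagon support 6.2426 vs apothem 1.2 → ∉ W
#3 (1, 0, 0, 1): internal (1.7071, 0.7071); octagon support 1.7071 vs apothem 1.2 → ∉ W
#4 (0, 0, -2, 3): internal (2.1213, 4.1213); octagon support 4.4142 vs apothem 1.2 → ∉ W
#5 (-1, -1, 2, 3): internal (1.8284, -0.5858); octagon support 1.8284 vs apothem 1.2 → ∉ W
#6 (1, 0, 1, 0): internal (1.0000, -1.0000); octagon support 1.4142 vs apothem 1.2 → ∉ W
#7 (0, 0, 0, 0): internal (0.0000, 0.0000); octagon support 0.0000 vs apothem 1.2 → ∈ W
#8 (3, 2, 3, -1): internal (0.8787, -2.2929); octagon support 2.2929 vs apothem 1.2 → ∉ W
#9 (1, 1, 0, 0): internal (0.2929, 0.7071); octagon support 0.7071 vs apothem 1.2 → ∈ W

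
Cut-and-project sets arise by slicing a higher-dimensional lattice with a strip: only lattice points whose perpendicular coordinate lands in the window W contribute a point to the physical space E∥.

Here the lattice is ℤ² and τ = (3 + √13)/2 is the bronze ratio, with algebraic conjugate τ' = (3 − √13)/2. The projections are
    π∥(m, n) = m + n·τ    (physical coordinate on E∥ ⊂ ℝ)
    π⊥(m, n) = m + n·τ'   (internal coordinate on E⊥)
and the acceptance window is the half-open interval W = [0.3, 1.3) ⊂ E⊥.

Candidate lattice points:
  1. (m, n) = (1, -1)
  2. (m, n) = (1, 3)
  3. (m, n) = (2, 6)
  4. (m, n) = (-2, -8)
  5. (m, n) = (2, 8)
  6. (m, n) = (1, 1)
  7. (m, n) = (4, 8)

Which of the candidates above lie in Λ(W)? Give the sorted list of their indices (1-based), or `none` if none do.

4, 6

τ' = (3−√13)/2 ≈ -0.302776.
#1 (1,-1): internal coord 1 + (-1)·τ' = +1.302776; +1.302776 ∉ [0.3, 1.3) → out
#2 (1,3): internal coord 1 + (3)·τ' = +0.091673; +0.091673 ∉ [0.3, 1.3) → out
#3 (2,6): internal coord 2 + (6)·τ' = +0.183346; +0.183346 ∉ [0.3, 1.3) → out
#4 (-2,-8): internal coord -2 + (-8)·τ' = +0.422205; +0.422205 ∈ [0.3, 1.3) → IN Λ
#5 (2,8): internal coord 2 + (8)·τ' = -0.422205; -0.422205 ∉ [0.3, 1.3) → out
#6 (1,1): internal coord 1 + (1)·τ' = +0.697224; +0.697224 ∈ [0.3, 1.3) → IN Λ
#7 (4,8): internal coord 4 + (8)·τ' = +1.577795; +1.577795 ∉ [0.3, 1.3) → out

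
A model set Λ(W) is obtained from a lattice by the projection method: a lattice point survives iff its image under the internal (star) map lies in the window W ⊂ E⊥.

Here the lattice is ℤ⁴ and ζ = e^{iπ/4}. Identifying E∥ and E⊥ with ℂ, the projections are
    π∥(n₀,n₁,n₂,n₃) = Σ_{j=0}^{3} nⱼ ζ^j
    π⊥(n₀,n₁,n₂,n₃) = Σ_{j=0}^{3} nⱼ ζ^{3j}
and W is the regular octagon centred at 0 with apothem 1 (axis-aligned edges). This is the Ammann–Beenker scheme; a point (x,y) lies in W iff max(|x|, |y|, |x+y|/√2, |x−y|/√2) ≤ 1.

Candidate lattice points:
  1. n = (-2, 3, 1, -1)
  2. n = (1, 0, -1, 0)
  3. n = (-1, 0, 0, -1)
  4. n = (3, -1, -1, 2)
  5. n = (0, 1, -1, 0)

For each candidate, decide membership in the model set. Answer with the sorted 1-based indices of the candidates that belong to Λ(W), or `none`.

none

Internal map: ζ^{3j} for j=0..3 gives (1,0), (−√2/2,√2/2), (0,−1), (√2/2,√2/2).
candidate 1: n = (-2, 3, 1, -1) → π⊥ ≈ (-4.82843, +0.41421); max(|x|,|y|,|x±y|/√2) = 4.82843 > 1 ⇒ ∉ W
candidate 2: n = (1, 0, -1, 0) → π⊥ ≈ (+1.00000, +1.00000); max(|x|,|y|,|x±y|/√2) = 1.41421 > 1 ⇒ ∉ W
candidate 3: n = (-1, 0, 0, -1) → π⊥ ≈ (-1.70711, -0.70711); max(|x|,|y|,|x±y|/√2) = 1.70711 > 1 ⇒ ∉ W
candidate 4: n = (3, -1, -1, 2) → π⊥ ≈ (+5.12132, +1.70711); max(|x|,|y|,|x±y|/√2) = 5.12132 > 1 ⇒ ∉ W
candidate 5: n = (0, 1, -1, 0) → π⊥ ≈ (-0.70711, +1.70711); max(|x|,|y|,|x±y|/√2) = 1.70711 > 1 ⇒ ∉ W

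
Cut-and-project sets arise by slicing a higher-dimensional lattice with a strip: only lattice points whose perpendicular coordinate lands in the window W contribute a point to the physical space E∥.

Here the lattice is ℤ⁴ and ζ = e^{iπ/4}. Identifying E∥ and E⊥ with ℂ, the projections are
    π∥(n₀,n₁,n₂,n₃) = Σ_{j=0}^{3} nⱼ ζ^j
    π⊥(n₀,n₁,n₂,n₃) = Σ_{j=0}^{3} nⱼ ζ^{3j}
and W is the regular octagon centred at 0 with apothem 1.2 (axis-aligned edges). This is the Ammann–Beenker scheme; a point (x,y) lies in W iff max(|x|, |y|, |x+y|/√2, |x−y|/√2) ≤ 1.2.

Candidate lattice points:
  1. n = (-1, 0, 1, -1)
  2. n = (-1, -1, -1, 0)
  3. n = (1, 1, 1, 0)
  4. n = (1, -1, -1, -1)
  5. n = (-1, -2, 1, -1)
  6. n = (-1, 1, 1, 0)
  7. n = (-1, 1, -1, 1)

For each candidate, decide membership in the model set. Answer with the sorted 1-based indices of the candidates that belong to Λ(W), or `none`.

Internal map: ζ^{3j} for j=0..3 gives (1,0), (−√2/2,√2/2), (0,−1), (√2/2,√2/2).
candidate 1: n = (-1, 0, 1, -1) → π⊥ ≈ (-1.707107, -1.707107); max(|x|,|y|,|x±y|/√2) = 2.414214 > 1.2 ⇒ ∉ W
candidate 2: n = (-1, -1, -1, 0) → π⊥ ≈ (-0.292893, +0.292893); max(|x|,|y|,|x±y|/√2) = 0.414214 ≤ 1.2 ⇒ ∈ W
candidate 3: n = (1, 1, 1, 0) → π⊥ ≈ (+0.292893, -0.292893); max(|x|,|y|,|x±y|/√2) = 0.414214 ≤ 1.2 ⇒ ∈ W
candidate 4: n = (1, -1, -1, -1) → π⊥ ≈ (+1.000000, -0.414214); max(|x|,|y|,|x±y|/√2) = 1.000000 ≤ 1.2 ⇒ ∈ W
candidate 5: n = (-1, -2, 1, -1) → π⊥ ≈ (-0.292893, -3.121320); max(|x|,|y|,|x±y|/√2) = 3.121320 > 1.2 ⇒ ∉ W
candidate 6: n = (-1, 1, 1, 0) → π⊥ ≈ (-1.707107, -0.292893); max(|x|,|y|,|x±y|/√2) = 1.707107 > 1.2 ⇒ ∉ W
candidate 7: n = (-1, 1, -1, 1) → π⊥ ≈ (-1.000000, +2.414214); max(|x|,|y|,|x±y|/√2) = 2.414214 > 1.2 ⇒ ∉ W

2, 3, 4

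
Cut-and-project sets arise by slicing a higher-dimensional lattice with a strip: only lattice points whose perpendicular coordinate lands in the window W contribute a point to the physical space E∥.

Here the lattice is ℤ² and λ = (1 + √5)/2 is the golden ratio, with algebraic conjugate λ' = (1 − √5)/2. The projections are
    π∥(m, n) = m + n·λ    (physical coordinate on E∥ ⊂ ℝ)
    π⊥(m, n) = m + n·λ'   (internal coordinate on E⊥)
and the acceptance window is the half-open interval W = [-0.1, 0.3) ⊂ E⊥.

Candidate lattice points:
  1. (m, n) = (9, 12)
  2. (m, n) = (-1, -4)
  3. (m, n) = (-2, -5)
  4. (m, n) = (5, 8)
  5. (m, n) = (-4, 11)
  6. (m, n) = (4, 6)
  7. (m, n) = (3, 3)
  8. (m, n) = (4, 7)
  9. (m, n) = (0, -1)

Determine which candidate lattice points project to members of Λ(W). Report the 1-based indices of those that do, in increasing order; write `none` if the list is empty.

Compute λ' = (1−√5)/2 = -0.618034, so π⊥(m,n) = m -0.618034·n.
[1] lift (9,12): star map gives 1.583592; window check -0.1 ≤ 1.583592 < 0.3 is false → out
[2] lift (-1,-4): star map gives 1.472136; window check -0.1 ≤ 1.472136 < 0.3 is false → out
[3] lift (-2,-5): star map gives 1.090170; window check -0.1 ≤ 1.090170 < 0.3 is false → out
[4] lift (5,8): star map gives 0.055728; window check -0.1 ≤ 0.055728 < 0.3 is true → IN Λ
[5] lift (-4,11): star map gives -10.798374; window check -0.1 ≤ -10.798374 < 0.3 is false → out
[6] lift (4,6): star map gives 0.291796; window check -0.1 ≤ 0.291796 < 0.3 is true → IN Λ
[7] lift (3,3): star map gives 1.145898; window check -0.1 ≤ 1.145898 < 0.3 is false → out
[8] lift (4,7): star map gives -0.326238; window check -0.1 ≤ -0.326238 < 0.3 is false → out
[9] lift (0,-1): star map gives 0.618034; window check -0.1 ≤ 0.618034 < 0.3 is false → out

4, 6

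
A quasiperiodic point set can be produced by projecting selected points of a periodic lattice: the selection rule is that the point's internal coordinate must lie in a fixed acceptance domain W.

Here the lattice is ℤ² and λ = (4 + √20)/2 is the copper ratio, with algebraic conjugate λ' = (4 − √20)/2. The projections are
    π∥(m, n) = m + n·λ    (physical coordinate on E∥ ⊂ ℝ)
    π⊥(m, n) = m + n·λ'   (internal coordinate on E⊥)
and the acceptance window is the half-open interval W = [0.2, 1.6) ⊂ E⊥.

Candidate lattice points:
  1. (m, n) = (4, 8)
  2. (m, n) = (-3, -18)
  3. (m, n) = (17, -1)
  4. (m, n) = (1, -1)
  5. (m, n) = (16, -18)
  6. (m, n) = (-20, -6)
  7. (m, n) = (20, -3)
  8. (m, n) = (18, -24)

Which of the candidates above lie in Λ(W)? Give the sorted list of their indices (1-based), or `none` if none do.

2, 4

Numerically λ ≈ 4.2361 and λ' = −1/λ ≈ -0.2361.
candidate 1: (m,n)=(4,8) → π∥ = 4+8·λ ≈ 37.8885, π⊥ = 4+8·λ' ≈ 2.1115 ∉ [0.2, 1.6) ⇒ out
candidate 2: (m,n)=(-3,-18) → π∥ = -3-18·λ ≈ -79.2492, π⊥ = -3-18·λ' ≈ 1.2492 ∈ [0.2, 1.6) ⇒ IN Λ
candidate 3: (m,n)=(17,-1) → π∥ = 17-1·λ ≈ 12.7639, π⊥ = 17-1·λ' ≈ 17.2361 ∉ [0.2, 1.6) ⇒ out
candidate 4: (m,n)=(1,-1) → π∥ = 1-1·λ ≈ -3.2361, π⊥ = 1-1·λ' ≈ 1.2361 ∈ [0.2, 1.6) ⇒ IN Λ
candidate 5: (m,n)=(16,-18) → π∥ = 16-18·λ ≈ -60.2492, π⊥ = 16-18·λ' ≈ 20.2492 ∉ [0.2, 1.6) ⇒ out
candidate 6: (m,n)=(-20,-6) → π∥ = -20-6·λ ≈ -45.4164, π⊥ = -20-6·λ' ≈ -18.5836 ∉ [0.2, 1.6) ⇒ out
candidate 7: (m,n)=(20,-3) → π∥ = 20-3·λ ≈ 7.2918, π⊥ = 20-3·λ' ≈ 20.7082 ∉ [0.2, 1.6) ⇒ out
candidate 8: (m,n)=(18,-24) → π∥ = 18-24·λ ≈ -83.6656, π⊥ = 18-24·λ' ≈ 23.6656 ∉ [0.2, 1.6) ⇒ out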